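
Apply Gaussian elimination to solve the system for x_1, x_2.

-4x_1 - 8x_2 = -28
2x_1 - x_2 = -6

Forward elimination on [A|b]:
R2 <- R2 - (-1/2)*R1:  [   0   -5  -20 ]
Row echelon form:
[ -4  -8  |  -28 ]
[  0  -5  |  -20 ]
Back-substitution:
x_2 = (-20) / -5 = 4
x_1 = (-28 - (-8)*(4)) / -4 = -1

(-1, 4)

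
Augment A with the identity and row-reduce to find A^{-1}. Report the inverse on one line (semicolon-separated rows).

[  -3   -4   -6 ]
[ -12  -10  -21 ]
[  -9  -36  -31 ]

Gauss-Jordan on [A | I]:
R1 <- (1/-3)*R1:  [    1   4/3     2  |  -1/3     0     0 ]
R2 <- R2 - (-12)*R1:  [  0   6   3  |  -4   1   0 ]
R3 <- R3 - (-9)*R1:  [   0  -24  -13  |   -3    0    1 ]
R2 <- (1/6)*R2:  [    0     1   1/2  |  -2/3   1/6     0 ]
R1 <- R1 - (4/3)*R2:  [    1     0   4/3  |   5/9  -2/9     0 ]
R3 <- R3 - (-24)*R2:  [   0    0   -1  |  -19    4    1 ]
R3 <- (1/-1)*R3:  [  0   0   1  |  19  -4  -1 ]
R1 <- R1 - (4/3)*R3:  [      1       0       0  |  -223/9    46/9     4/3 ]
R2 <- R2 - (1/2)*R3:  [     0      1      0  |  -61/6   13/6    1/2 ]
Right block of [I | A^{-1}] is the inverse:
[ -223/9  46/9  4/3 ]
[  -61/6  13/6  1/2 ]
[     19    -4   -1 ]

inverse = [-223/9 46/9 4/3; -61/6 13/6 1/2; 19 -4 -1]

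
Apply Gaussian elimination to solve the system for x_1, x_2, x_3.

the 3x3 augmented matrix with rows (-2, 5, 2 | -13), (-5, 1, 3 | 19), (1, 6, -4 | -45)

(-3, -5, 3)

Forward elimination on [A|b]:
R2 <- R2 - (5/2)*R1:  [     0  -23/2     -2  103/2 ]
R3 <- R3 - (-1/2)*R1:  [      0    17/2      -3  -103/2 ]
R3 <- R3 - (-17/23)*R2:  [       0        0  -103/23  -309/23 ]
Row echelon form:
[ -2      5        2  |      -13 ]
[  0  -23/2       -2  |    103/2 ]
[  0      0  -103/23  |  -309/23 ]
Back-substitution:
x_3 = (-309/23) / (-103/23) = 3
x_2 = (103/2 - (-2)*(3)) / (-23/2) = -5
x_1 = (-13 - (5)*(-5) - (2)*(3)) / -2 = -3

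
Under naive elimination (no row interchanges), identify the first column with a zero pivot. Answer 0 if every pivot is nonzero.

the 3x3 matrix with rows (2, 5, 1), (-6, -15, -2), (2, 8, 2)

Naive forward elimination:
R2 <- R2 - (-3)*R1:  [ 0  0  1 ]
R3 <- R3 - (1)*R1:  [ 0  3  1 ]
Matrix at this point:
[ 2  5  1 ]
[ 0  0  1 ]
[ 0  3  1 ]
Pivot entry (2,2) is zero but row 3 has 3 in column 2 -> naive elimination stops; a row interchange (e.g. R2 <-> R3) would be required here.

first zero-pivot column = 2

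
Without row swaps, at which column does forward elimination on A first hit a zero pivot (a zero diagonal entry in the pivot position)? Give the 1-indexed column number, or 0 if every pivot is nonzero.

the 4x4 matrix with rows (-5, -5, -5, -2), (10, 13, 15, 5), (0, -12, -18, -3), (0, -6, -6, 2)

first zero-pivot column = 0

Naive forward elimination:
R2 <- R2 - (-2)*R1:  [ 0  3  5  1 ]
R3 <- R3 - (-4)*R2:  [ 0  0  2  1 ]
R4 <- R4 - (-2)*R2:  [ 0  0  4  4 ]
R4 <- R4 - (2)*R3:  [ 0  0  0  2 ]
All pivots nonzero; naive elimination completes without hitting a zero pivot.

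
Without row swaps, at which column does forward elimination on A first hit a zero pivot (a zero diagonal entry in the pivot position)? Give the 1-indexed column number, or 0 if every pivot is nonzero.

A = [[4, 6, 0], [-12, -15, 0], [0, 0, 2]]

first zero-pivot column = 0

Naive forward elimination:
R2 <- R2 - (-3)*R1:  [ 0  3  0 ]
All pivots nonzero; naive elimination completes without hitting a zero pivot.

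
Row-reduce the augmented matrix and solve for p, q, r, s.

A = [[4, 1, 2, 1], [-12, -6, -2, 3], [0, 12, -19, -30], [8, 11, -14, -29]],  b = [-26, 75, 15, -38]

Forward elimination on [A|b]:
R2 <- R2 - (-3)*R1:  [  0  -3   4   6  -3 ]
R4 <- R4 - (2)*R1:  [   0    9  -18  -31   14 ]
R3 <- R3 - (-4)*R2:  [  0   0  -3  -6   3 ]
R4 <- R4 - (-3)*R2:  [   0    0   -6  -13    5 ]
R4 <- R4 - (2)*R3:  [  0   0   0  -1  -1 ]
Row echelon form:
[ 4   1   2   1  |  -26 ]
[ 0  -3   4   6  |   -3 ]
[ 0   0  -3  -6  |    3 ]
[ 0   0   0  -1  |   -1 ]
Back-substitution:
s = (-1) / -1 = 1
r = (3 - (-6)*(1)) / -3 = -3
q = (-3 - (4)*(-3) - (6)*(1)) / -3 = -1
p = (-26 - (1)*(-1) - (2)*(-3) - (1)*(1)) / 4 = -5

(-5, -1, -3, 1)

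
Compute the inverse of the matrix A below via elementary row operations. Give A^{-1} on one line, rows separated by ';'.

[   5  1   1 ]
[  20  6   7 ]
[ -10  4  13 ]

Gauss-Jordan on [A | I]:
R1 <- (1/5)*R1:  [   1  1/5  1/5  |  1/5    0    0 ]
R2 <- R2 - (20)*R1:  [  0   2   3  |  -4   1   0 ]
R3 <- R3 - (-10)*R1:  [  0   6  15  |   2   0   1 ]
R2 <- (1/2)*R2:  [   0    1  3/2  |   -2  1/2    0 ]
R1 <- R1 - (1/5)*R2:  [     1      0  -1/10  |    3/5  -1/10      0 ]
R3 <- R3 - (6)*R2:  [  0   0   6  |  14  -3   1 ]
R3 <- (1/6)*R3:  [    0     0     1  |   7/3  -1/2   1/6 ]
R1 <- R1 - (-1/10)*R3:  [     1      0      0  |    5/6  -3/20   1/60 ]
R2 <- R2 - (3/2)*R3:  [     0      1      0  |  -11/2    5/4   -1/4 ]
Right block of [I | A^{-1}] is the inverse:
[   5/6  -3/20  1/60 ]
[ -11/2    5/4  -1/4 ]
[   7/3   -1/2   1/6 ]

inverse = [5/6 -3/20 1/60; -11/2 5/4 -1/4; 7/3 -1/2 1/6]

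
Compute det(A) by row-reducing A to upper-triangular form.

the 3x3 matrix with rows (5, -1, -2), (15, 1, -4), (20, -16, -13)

Forward elimination:
R2 <- R2 - (3)*R1:  [ 0  4  2 ]
R3 <- R3 - (4)*R1:  [   0  -12   -5 ]
R3 <- R3 - (-3)*R2:  [ 0  0  1 ]
Upper-triangular form:
[ 5  -1  -2 ]
[ 0   4   2 ]
[ 0   0   1 ]
det(A) = (-1)^0 * (5) * (4) * (1) = 20  (0 row swaps -> sign +1)

det(A) = 20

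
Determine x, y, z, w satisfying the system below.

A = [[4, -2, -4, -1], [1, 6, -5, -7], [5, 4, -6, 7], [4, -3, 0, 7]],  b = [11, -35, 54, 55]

(5, 0, 1, 5)

Forward elimination on [A|b]:
R2 <- R2 - (1/4)*R1:  [      0    13/2      -4   -27/4  -151/4 ]
R3 <- R3 - (5/4)*R1:  [     0   13/2     -1   33/4  161/4 ]
R4 <- R4 - (1)*R1:  [  0  -1   4   8  44 ]
R3 <- R3 - (1)*R2:  [  0   0   3  15  78 ]
R4 <- R4 - (-2/13)*R2:  [      0       0   44/13  181/26  993/26 ]
R4 <- R4 - (44/39)*R3:  [        0         0         0   -259/26  -1295/26 ]
Row echelon form:
[ 4    -2  -4       -1  |        11 ]
[ 0  13/2  -4    -27/4  |    -151/4 ]
[ 0     0   3       15  |        78 ]
[ 0     0   0  -259/26  |  -1295/26 ]
Back-substitution:
w = (-1295/26) / (-259/26) = 5
z = (78 - (15)*(5)) / 3 = 1
y = (-151/4 - (-4)*(1) - (-27/4)*(5)) / (13/2) = 0
x = (11 - (-2)*(0) - (-4)*(1) - (-1)*(5)) / 4 = 5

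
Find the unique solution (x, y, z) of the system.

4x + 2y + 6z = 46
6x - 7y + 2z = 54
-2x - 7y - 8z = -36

Forward elimination on [A|b]:
R2 <- R2 - (3/2)*R1:  [   0  -10   -7  -15 ]
R3 <- R3 - (-1/2)*R1:  [   0   -6   -5  -13 ]
R3 <- R3 - (3/5)*R2:  [    0     0  -4/5    -4 ]
Row echelon form:
[ 4    2     6  |   46 ]
[ 0  -10    -7  |  -15 ]
[ 0    0  -4/5  |   -4 ]
Back-substitution:
z = (-4) / (-4/5) = 5
y = (-15 - (-7)*(5)) / -10 = -2
x = (46 - (2)*(-2) - (6)*(5)) / 4 = 5

(5, -2, 5)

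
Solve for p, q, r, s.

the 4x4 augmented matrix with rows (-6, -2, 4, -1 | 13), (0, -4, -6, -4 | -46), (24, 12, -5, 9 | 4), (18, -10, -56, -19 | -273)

(-4, 5, 1, 5)

Forward elimination on [A|b]:
R3 <- R3 - (-4)*R1:  [  0   4  11   5  56 ]
R4 <- R4 - (-3)*R1:  [    0   -16   -44   -22  -234 ]
R3 <- R3 - (-1)*R2:  [  0   0   5   1  10 ]
R4 <- R4 - (4)*R2:  [   0    0  -20   -6  -50 ]
R4 <- R4 - (-4)*R3:  [   0    0    0   -2  -10 ]
Row echelon form:
[ -6  -2   4  -1  |   13 ]
[  0  -4  -6  -4  |  -46 ]
[  0   0   5   1  |   10 ]
[  0   0   0  -2  |  -10 ]
Back-substitution:
s = (-10) / -2 = 5
r = (10 - (1)*(5)) / 5 = 1
q = (-46 - (-6)*(1) - (-4)*(5)) / -4 = 5
p = (13 - (-2)*(5) - (4)*(1) - (-1)*(5)) / -6 = -4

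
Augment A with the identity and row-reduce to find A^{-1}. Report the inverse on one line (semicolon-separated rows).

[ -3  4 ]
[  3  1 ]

inverse = [-1/15 4/15; 1/5 1/5]

Gauss-Jordan on [A | I]:
R1 <- (1/-3)*R1:  [    1  -4/3  |  -1/3     0 ]
R2 <- R2 - (3)*R1:  [ 0  5  |  1  1 ]
R2 <- (1/5)*R2:  [   0    1  |  1/5  1/5 ]
R1 <- R1 - (-4/3)*R2:  [     1      0  |  -1/15   4/15 ]
Right block of [I | A^{-1}] is the inverse:
[ -1/15  4/15 ]
[   1/5   1/5 ]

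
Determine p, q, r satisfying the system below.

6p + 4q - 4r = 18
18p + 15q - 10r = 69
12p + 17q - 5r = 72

(3, 3, 3)

Forward elimination on [A|b]:
R2 <- R2 - (3)*R1:  [  0   3   2  15 ]
R3 <- R3 - (2)*R1:  [  0   9   3  36 ]
R3 <- R3 - (3)*R2:  [  0   0  -3  -9 ]
Row echelon form:
[ 6  4  -4  |  18 ]
[ 0  3   2  |  15 ]
[ 0  0  -3  |  -9 ]
Back-substitution:
r = (-9) / -3 = 3
q = (15 - (2)*(3)) / 3 = 3
p = (18 - (4)*(3) - (-4)*(3)) / 6 = 3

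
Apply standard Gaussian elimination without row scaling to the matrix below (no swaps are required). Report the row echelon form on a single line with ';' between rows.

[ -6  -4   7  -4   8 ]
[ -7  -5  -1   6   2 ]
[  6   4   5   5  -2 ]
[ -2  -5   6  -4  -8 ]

REF = [-6 -4 7 -4 8; 0 -1/3 -55/6 32/3 -22/3; 0 0 12 1 6; 0 0 0 -3089/24 71/4]

Forward elimination:
R2 <- R2 - (7/6)*R1:  [     0   -1/3  -55/6   32/3  -22/3 ]
R3 <- R3 - (-1)*R1:  [  0   0  12   1   6 ]
R4 <- R4 - (1/3)*R1:  [     0  -11/3   11/3   -8/3  -32/3 ]
R4 <- R4 - (11)*R2:  [     0      0  209/2   -120     70 ]
R4 <- R4 - (209/24)*R3:  [        0         0         0  -3089/24      71/4 ]
Row echelon form:
[ -6    -4      7        -4      8 ]
[  0  -1/3  -55/6      32/3  -22/3 ]
[  0     0     12         1      6 ]
[  0     0      0  -3089/24   71/4 ]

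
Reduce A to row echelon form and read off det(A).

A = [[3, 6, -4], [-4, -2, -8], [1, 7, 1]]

Forward elimination:
R2 <- R2 - (-4/3)*R1:  [     0      6  -40/3 ]
R3 <- R3 - (1/3)*R1:  [   0    5  7/3 ]
R3 <- R3 - (5/6)*R2:  [     0      0  121/9 ]
Upper-triangular form:
[ 3  6     -4 ]
[ 0  6  -40/3 ]
[ 0  0  121/9 ]
det(A) = (-1)^0 * (3) * (6) * (121/9) = 242  (0 row swaps -> sign +1)

det(A) = 242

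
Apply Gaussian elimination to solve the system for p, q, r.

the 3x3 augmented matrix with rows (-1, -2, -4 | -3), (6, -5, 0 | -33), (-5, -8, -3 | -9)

Forward elimination on [A|b]:
R2 <- R2 - (-6)*R1:  [   0  -17  -24  -51 ]
R3 <- R3 - (5)*R1:  [  0   2  17   6 ]
R3 <- R3 - (-2/17)*R2:  [      0       0  241/17       0 ]
Row echelon form:
[ -1   -2      -4  |   -3 ]
[  0  -17     -24  |  -51 ]
[  0    0  241/17  |    0 ]
Back-substitution:
r = (0) / (241/17) = 0
q = (-51 - (-24)*(0)) / -17 = 3
p = (-3 - (-2)*(3) - (-4)*(0)) / -1 = -3

(-3, 3, 0)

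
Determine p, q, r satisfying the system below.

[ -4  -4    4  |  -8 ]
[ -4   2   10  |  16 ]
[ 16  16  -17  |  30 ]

(2, 2, 2)

Forward elimination on [A|b]:
R2 <- R2 - (1)*R1:  [  0   6   6  24 ]
R3 <- R3 - (-4)*R1:  [  0   0  -1  -2 ]
Row echelon form:
[ -4  -4   4  |  -8 ]
[  0   6   6  |  24 ]
[  0   0  -1  |  -2 ]
Back-substitution:
r = (-2) / -1 = 2
q = (24 - (6)*(2)) / 6 = 2
p = (-8 - (-4)*(2) - (4)*(2)) / -4 = 2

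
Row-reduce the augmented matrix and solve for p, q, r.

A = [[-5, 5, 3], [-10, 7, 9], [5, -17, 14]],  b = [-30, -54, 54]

Forward elimination on [A|b]:
R2 <- R2 - (2)*R1:  [  0  -3   3   6 ]
R3 <- R3 - (-1)*R1:  [   0  -12   17   24 ]
R3 <- R3 - (4)*R2:  [ 0  0  5  0 ]
Row echelon form:
[ -5   5  3  |  -30 ]
[  0  -3  3  |    6 ]
[  0   0  5  |    0 ]
Back-substitution:
r = (0) / 5 = 0
q = (6 - (3)*(0)) / -3 = -2
p = (-30 - (5)*(-2) - (3)*(0)) / -5 = 4

(4, -2, 0)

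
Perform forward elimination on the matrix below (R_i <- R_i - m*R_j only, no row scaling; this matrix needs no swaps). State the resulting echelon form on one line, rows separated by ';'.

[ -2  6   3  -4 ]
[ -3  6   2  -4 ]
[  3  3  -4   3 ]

REF = [-2 6 3 -4; 0 -3 -5/2 2; 0 0 -19/2 5]

Forward elimination:
R2 <- R2 - (3/2)*R1:  [    0    -3  -5/2     2 ]
R3 <- R3 - (-3/2)*R1:  [   0   12  1/2   -3 ]
R3 <- R3 - (-4)*R2:  [     0      0  -19/2      5 ]
Row echelon form:
[ -2   6      3  -4 ]
[  0  -3   -5/2   2 ]
[  0   0  -19/2   5 ]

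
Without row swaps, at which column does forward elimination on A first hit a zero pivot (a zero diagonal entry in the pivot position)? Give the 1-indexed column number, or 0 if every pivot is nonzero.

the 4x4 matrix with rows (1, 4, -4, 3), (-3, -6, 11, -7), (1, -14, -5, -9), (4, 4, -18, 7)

first zero-pivot column = 0

Naive forward elimination:
R2 <- R2 - (-3)*R1:  [  0   6  -1   2 ]
R3 <- R3 - (1)*R1:  [   0  -18   -1  -12 ]
R4 <- R4 - (4)*R1:  [   0  -12   -2   -5 ]
R3 <- R3 - (-3)*R2:  [  0   0  -4  -6 ]
R4 <- R4 - (-2)*R2:  [  0   0  -4  -1 ]
R4 <- R4 - (1)*R3:  [ 0  0  0  5 ]
All pivots nonzero; naive elimination completes without hitting a zero pivot.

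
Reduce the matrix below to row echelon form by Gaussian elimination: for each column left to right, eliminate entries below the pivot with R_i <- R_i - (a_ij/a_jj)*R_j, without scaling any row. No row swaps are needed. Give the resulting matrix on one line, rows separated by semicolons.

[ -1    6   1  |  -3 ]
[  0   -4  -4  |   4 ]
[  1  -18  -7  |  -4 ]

REF = [-1 6 1 -3; 0 -4 -4 4; 0 0 6 -19]

Forward elimination:
R3 <- R3 - (-1)*R1:  [   0  -12   -6   -7 ]
R3 <- R3 - (3)*R2:  [   0    0    6  -19 ]
Row echelon form:
[ -1   6   1  |   -3 ]
[  0  -4  -4  |    4 ]
[  0   0   6  |  -19 ]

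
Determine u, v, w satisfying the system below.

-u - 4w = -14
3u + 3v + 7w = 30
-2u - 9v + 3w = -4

Forward elimination on [A|b]:
R2 <- R2 - (-3)*R1:  [   0    3   -5  -12 ]
R3 <- R3 - (2)*R1:  [  0  -9  11  24 ]
R3 <- R3 - (-3)*R2:  [   0    0   -4  -12 ]
Row echelon form:
[ -1  0  -4  |  -14 ]
[  0  3  -5  |  -12 ]
[  0  0  -4  |  -12 ]
Back-substitution:
w = (-12) / -4 = 3
v = (-12 - (-5)*(3)) / 3 = 1
u = (-14 - (-4)*(3)) / -1 = 2

(2, 1, 3)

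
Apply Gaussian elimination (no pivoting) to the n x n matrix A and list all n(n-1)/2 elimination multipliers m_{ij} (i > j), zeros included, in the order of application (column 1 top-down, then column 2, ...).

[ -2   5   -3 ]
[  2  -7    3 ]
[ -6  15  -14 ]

multipliers: -1, 3, 0

Forward elimination:
R2 <- R2 - (-1)*R1:  [  0  -2   0 ]
R3 <- R3 - (3)*R1:  [  0   0  -5 ]
R3: entry in column 2 is already 0 -> m_{32} = 0 (no row operation needed)
Multipliers (in order of application): m_{21} = -1, m_{31} = 3, m_{32} = 0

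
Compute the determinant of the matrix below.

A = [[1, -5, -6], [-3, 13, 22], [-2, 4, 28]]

det(A) = -8

Forward elimination:
R2 <- R2 - (-3)*R1:  [  0  -2   4 ]
R3 <- R3 - (-2)*R1:  [  0  -6  16 ]
R3 <- R3 - (3)*R2:  [ 0  0  4 ]
Upper-triangular form:
[ 1  -5  -6 ]
[ 0  -2   4 ]
[ 0   0   4 ]
det(A) = (-1)^0 * (1) * (-2) * (4) = -8  (0 row swaps -> sign +1)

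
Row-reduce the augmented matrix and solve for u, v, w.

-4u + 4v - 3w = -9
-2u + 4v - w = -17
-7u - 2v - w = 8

(1, -5, -5)

Forward elimination on [A|b]:
R2 <- R2 - (1/2)*R1:  [     0      2    1/2  -25/2 ]
R3 <- R3 - (7/4)*R1:  [    0    -9  17/4  95/4 ]
R3 <- R3 - (-9/2)*R2:  [     0      0   13/2  -65/2 ]
Row echelon form:
[ -4  4    -3  |     -9 ]
[  0  2   1/2  |  -25/2 ]
[  0  0  13/2  |  -65/2 ]
Back-substitution:
w = (-65/2) / (13/2) = -5
v = (-25/2 - (1/2)*(-5)) / 2 = -5
u = (-9 - (4)*(-5) - (-3)*(-5)) / -4 = 1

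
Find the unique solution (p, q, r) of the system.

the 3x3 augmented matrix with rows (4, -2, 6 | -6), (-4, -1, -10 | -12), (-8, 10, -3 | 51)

(-5, 2, 3)

Forward elimination on [A|b]:
R2 <- R2 - (-1)*R1:  [   0   -3   -4  -18 ]
R3 <- R3 - (-2)*R1:  [  0   6   9  39 ]
R3 <- R3 - (-2)*R2:  [ 0  0  1  3 ]
Row echelon form:
[ 4  -2   6  |   -6 ]
[ 0  -3  -4  |  -18 ]
[ 0   0   1  |    3 ]
Back-substitution:
r = (3) / 1 = 3
q = (-18 - (-4)*(3)) / -3 = 2
p = (-6 - (-2)*(2) - (6)*(3)) / 4 = -5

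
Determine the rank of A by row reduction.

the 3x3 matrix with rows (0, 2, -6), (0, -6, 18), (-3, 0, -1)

Row reduction:
R1 <-> R3   (pivot in column 1 was zero)
[ -3   0  -1 ]
[  0  -6  18 ]
[  0   2  -6 ]
R3 <- R3 - (-1/3)*R2:  [ 0  0  0 ]
Row echelon form:
[ -3   0  -1 ]
[  0  -6  18 ]
[  0   0   0 ]
Nonzero rows / pivot columns: 2

rank(A) = 2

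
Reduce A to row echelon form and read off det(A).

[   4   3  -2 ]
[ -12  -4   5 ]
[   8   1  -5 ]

det(A) = -40

Forward elimination:
R2 <- R2 - (-3)*R1:  [  0   5  -1 ]
R3 <- R3 - (2)*R1:  [  0  -5  -1 ]
R3 <- R3 - (-1)*R2:  [  0   0  -2 ]
Upper-triangular form:
[ 4  3  -2 ]
[ 0  5  -1 ]
[ 0  0  -2 ]
det(A) = (-1)^0 * (4) * (5) * (-2) = -40  (0 row swaps -> sign +1)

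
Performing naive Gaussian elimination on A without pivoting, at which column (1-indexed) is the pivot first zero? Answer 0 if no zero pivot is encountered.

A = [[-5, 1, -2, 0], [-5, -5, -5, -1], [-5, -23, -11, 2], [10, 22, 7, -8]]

first zero-pivot column = 0

Naive forward elimination:
R2 <- R2 - (1)*R1:  [  0  -6  -3  -1 ]
R3 <- R3 - (1)*R1:  [   0  -24   -9    2 ]
R4 <- R4 - (-2)*R1:  [  0  24   3  -8 ]
R3 <- R3 - (4)*R2:  [ 0  0  3  6 ]
R4 <- R4 - (-4)*R2:  [   0    0   -9  -12 ]
R4 <- R4 - (-3)*R3:  [ 0  0  0  6 ]
All pivots nonzero; naive elimination completes without hitting a zero pivot.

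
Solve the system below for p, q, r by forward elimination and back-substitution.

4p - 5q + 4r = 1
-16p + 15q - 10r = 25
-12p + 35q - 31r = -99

(-5, -1, 4)

Forward elimination on [A|b]:
R2 <- R2 - (-4)*R1:  [  0  -5   6  29 ]
R3 <- R3 - (-3)*R1:  [   0   20  -19  -96 ]
R3 <- R3 - (-4)*R2:  [  0   0   5  20 ]
Row echelon form:
[ 4  -5  4  |   1 ]
[ 0  -5  6  |  29 ]
[ 0   0  5  |  20 ]
Back-substitution:
r = (20) / 5 = 4
q = (29 - (6)*(4)) / -5 = -1
p = (1 - (-5)*(-1) - (4)*(4)) / 4 = -5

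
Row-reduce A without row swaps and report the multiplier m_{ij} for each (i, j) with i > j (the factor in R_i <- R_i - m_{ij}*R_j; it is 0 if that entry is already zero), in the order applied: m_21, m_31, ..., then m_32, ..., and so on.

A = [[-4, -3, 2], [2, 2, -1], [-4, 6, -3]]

multipliers: -1/2, 1, 18

Forward elimination:
R2 <- R2 - (-1/2)*R1:  [   0  1/2    0 ]
R3 <- R3 - (1)*R1:  [  0   9  -5 ]
R3 <- R3 - (18)*R2:  [  0   0  -5 ]
Multipliers (in order of application): m_{21} = -1/2, m_{31} = 1, m_{32} = 18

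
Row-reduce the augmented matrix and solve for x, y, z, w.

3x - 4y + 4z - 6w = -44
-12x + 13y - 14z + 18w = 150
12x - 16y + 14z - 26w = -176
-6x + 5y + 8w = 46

(-4, -2, -4, 4)

Forward elimination on [A|b]:
R2 <- R2 - (-4)*R1:  [   0   -3    2   -6  -26 ]
R3 <- R3 - (4)*R1:  [  0   0  -2  -2   0 ]
R4 <- R4 - (-2)*R1:  [   0   -3    8   -4  -42 ]
R4 <- R4 - (1)*R2:  [   0    0    6    2  -16 ]
R4 <- R4 - (-3)*R3:  [   0    0    0   -4  -16 ]
Row echelon form:
[ 3  -4   4  -6  |  -44 ]
[ 0  -3   2  -6  |  -26 ]
[ 0   0  -2  -2  |    0 ]
[ 0   0   0  -4  |  -16 ]
Back-substitution:
w = (-16) / -4 = 4
z = (0 - (-2)*(4)) / -2 = -4
y = (-26 - (2)*(-4) - (-6)*(4)) / -3 = -2
x = (-44 - (-4)*(-2) - (4)*(-4) - (-6)*(4)) / 3 = -4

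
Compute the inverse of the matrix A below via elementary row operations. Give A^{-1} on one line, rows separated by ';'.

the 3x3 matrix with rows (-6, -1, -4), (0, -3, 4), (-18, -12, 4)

Gauss-Jordan on [A | I]:
R1 <- (1/-6)*R1:  [    1   1/6   2/3  |  -1/6     0     0 ]
R3 <- R3 - (-18)*R1:  [  0  -9  16  |  -3   0   1 ]
R2 <- (1/-3)*R2:  [    0     1  -4/3  |     0  -1/3     0 ]
R1 <- R1 - (1/6)*R2:  [    1     0   8/9  |  -1/6  1/18     0 ]
R3 <- R3 - (-9)*R2:  [  0   0   4  |  -3  -3   1 ]
R3 <- (1/4)*R3:  [    0     0     1  |  -3/4  -3/4   1/4 ]
R1 <- R1 - (8/9)*R3:  [     1      0      0  |    1/2  13/18   -2/9 ]
R2 <- R2 - (-4/3)*R3:  [    0     1     0  |    -1  -4/3   1/3 ]
Right block of [I | A^{-1}] is the inverse:
[  1/2  13/18  -2/9 ]
[   -1   -4/3   1/3 ]
[ -3/4   -3/4   1/4 ]

inverse = [1/2 13/18 -2/9; -1 -4/3 1/3; -3/4 -3/4 1/4]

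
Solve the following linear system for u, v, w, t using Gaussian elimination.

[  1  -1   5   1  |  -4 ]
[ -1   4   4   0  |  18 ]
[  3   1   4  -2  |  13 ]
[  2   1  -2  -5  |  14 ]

(2, 5, 0, -1)

Forward elimination on [A|b]:
R2 <- R2 - (-1)*R1:  [  0   3   9   1  14 ]
R3 <- R3 - (3)*R1:  [   0    4  -11   -5   25 ]
R4 <- R4 - (2)*R1:  [   0    3  -12   -7   22 ]
R3 <- R3 - (4/3)*R2:  [     0      0    -23  -19/3   19/3 ]
R4 <- R4 - (1)*R2:  [   0    0  -21   -8    8 ]
R4 <- R4 - (21/23)*R3:  [      0       0       0  -51/23   51/23 ]
Row echelon form:
[ 1  -1    5       1  |     -4 ]
[ 0   3    9       1  |     14 ]
[ 0   0  -23   -19/3  |   19/3 ]
[ 0   0    0  -51/23  |  51/23 ]
Back-substitution:
t = (51/23) / (-51/23) = -1
w = (19/3 - (-19/3)*(-1)) / -23 = 0
v = (14 - (9)*(0) - (1)*(-1)) / 3 = 5
u = (-4 - (-1)*(5) - (5)*(0) - (1)*(-1)) / 1 = 2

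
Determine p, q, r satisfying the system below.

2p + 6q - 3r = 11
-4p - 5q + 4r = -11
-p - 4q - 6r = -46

Forward elimination on [A|b]:
R2 <- R2 - (-2)*R1:  [  0   7  -2  11 ]
R3 <- R3 - (-1/2)*R1:  [     0     -1  -15/2  -81/2 ]
R3 <- R3 - (-1/7)*R2:  [       0        0  -109/14  -545/14 ]
Row echelon form:
[ 2  6       -3  |       11 ]
[ 0  7       -2  |       11 ]
[ 0  0  -109/14  |  -545/14 ]
Back-substitution:
r = (-545/14) / (-109/14) = 5
q = (11 - (-2)*(5)) / 7 = 3
p = (11 - (6)*(3) - (-3)*(5)) / 2 = 4

(4, 3, 5)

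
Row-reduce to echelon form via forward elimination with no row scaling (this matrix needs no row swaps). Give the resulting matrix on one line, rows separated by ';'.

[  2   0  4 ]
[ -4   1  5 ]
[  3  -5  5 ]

Forward elimination:
R2 <- R2 - (-2)*R1:  [  0   1  13 ]
R3 <- R3 - (3/2)*R1:  [  0  -5  -1 ]
R3 <- R3 - (-5)*R2:  [  0   0  64 ]
Row echelon form:
[ 2  0   4 ]
[ 0  1  13 ]
[ 0  0  64 ]

REF = [2 0 4; 0 1 13; 0 0 64]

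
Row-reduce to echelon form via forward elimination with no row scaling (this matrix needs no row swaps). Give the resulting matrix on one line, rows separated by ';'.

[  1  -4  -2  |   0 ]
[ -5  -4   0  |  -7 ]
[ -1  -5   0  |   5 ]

Forward elimination:
R2 <- R2 - (-5)*R1:  [   0  -24  -10   -7 ]
R3 <- R3 - (-1)*R1:  [  0  -9  -2   5 ]
R3 <- R3 - (3/8)*R2:  [    0     0   7/4  61/8 ]
Row echelon form:
[ 1   -4   -2  |     0 ]
[ 0  -24  -10  |    -7 ]
[ 0    0  7/4  |  61/8 ]

REF = [1 -4 -2 0; 0 -24 -10 -7; 0 0 7/4 61/8]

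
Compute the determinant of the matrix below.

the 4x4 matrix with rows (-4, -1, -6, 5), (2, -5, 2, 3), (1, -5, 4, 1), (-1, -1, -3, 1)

Forward elimination:
R2 <- R2 - (-1/2)*R1:  [     0  -11/2     -1   11/2 ]
R3 <- R3 - (-1/4)*R1:  [     0  -21/4    5/2    9/4 ]
R4 <- R4 - (1/4)*R1:  [    0  -3/4  -3/2  -1/4 ]
R3 <- R3 - (21/22)*R2:  [     0      0  38/11     -3 ]
R4 <- R4 - (3/22)*R2:  [      0       0  -15/11      -1 ]
R4 <- R4 - (-15/38)*R3:  [      0       0       0  -83/38 ]
Upper-triangular form:
[ -4     -1     -6       5 ]
[  0  -11/2     -1    11/2 ]
[  0      0  38/11      -3 ]
[  0      0      0  -83/38 ]
det(A) = (-1)^0 * (-4) * (-11/2) * (38/11) * (-83/38) = -166  (0 row swaps -> sign +1)

det(A) = -166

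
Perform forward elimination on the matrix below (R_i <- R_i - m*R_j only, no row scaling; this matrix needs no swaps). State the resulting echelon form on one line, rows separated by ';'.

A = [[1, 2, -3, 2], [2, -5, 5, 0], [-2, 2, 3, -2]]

REF = [1 2 -3 2; 0 -9 11 -4; 0 0 13/3 -2/3]

Forward elimination:
R2 <- R2 - (2)*R1:  [  0  -9  11  -4 ]
R3 <- R3 - (-2)*R1:  [  0   6  -3   2 ]
R3 <- R3 - (-2/3)*R2:  [    0     0  13/3  -2/3 ]
Row echelon form:
[ 1   2    -3     2 ]
[ 0  -9    11    -4 ]
[ 0   0  13/3  -2/3 ]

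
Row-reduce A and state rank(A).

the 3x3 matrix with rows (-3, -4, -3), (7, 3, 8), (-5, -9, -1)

rank(A) = 3

Row reduction:
R2 <- R2 - (-7/3)*R1:  [     0  -19/3      1 ]
R3 <- R3 - (5/3)*R1:  [    0  -7/3     4 ]
R3 <- R3 - (7/19)*R2:  [     0      0  69/19 ]
Row echelon form:
[ -3     -4     -3 ]
[  0  -19/3      1 ]
[  0      0  69/19 ]
Nonzero rows / pivot columns: 3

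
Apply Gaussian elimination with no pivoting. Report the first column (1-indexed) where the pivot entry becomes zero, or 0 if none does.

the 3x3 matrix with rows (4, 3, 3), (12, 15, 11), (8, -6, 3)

first zero-pivot column = 0

Naive forward elimination:
R2 <- R2 - (3)*R1:  [ 0  6  2 ]
R3 <- R3 - (2)*R1:  [   0  -12   -3 ]
R3 <- R3 - (-2)*R2:  [ 0  0  1 ]
All pivots nonzero; naive elimination completes without hitting a zero pivot.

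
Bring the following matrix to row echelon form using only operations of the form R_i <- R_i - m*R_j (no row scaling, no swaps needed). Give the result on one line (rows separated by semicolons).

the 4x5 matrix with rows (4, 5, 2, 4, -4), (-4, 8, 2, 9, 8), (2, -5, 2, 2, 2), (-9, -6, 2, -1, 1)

REF = [4 5 2 4 -4; 0 13 4 13 4; 0 0 43/13 15/2 82/13; 0 0 0 -358/43 -814/43]

Forward elimination:
R2 <- R2 - (-1)*R1:  [  0  13   4  13   4 ]
R3 <- R3 - (1/2)*R1:  [     0  -15/2      1      0      4 ]
R4 <- R4 - (-9/4)*R1:  [    0  21/4  13/2     8    -8 ]
R3 <- R3 - (-15/26)*R2:  [     0      0  43/13   15/2  82/13 ]
R4 <- R4 - (21/52)*R2:  [       0        0   127/26     11/4  -125/13 ]
R4 <- R4 - (127/86)*R3:  [       0        0        0  -358/43  -814/43 ]
Row echelon form:
[ 4   5      2        4       -4 ]
[ 0  13      4       13        4 ]
[ 0   0  43/13     15/2    82/13 ]
[ 0   0      0  -358/43  -814/43 ]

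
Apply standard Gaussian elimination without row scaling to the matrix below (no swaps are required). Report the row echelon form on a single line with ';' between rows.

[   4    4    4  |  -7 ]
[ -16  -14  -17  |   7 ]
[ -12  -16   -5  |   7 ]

Forward elimination:
R2 <- R2 - (-4)*R1:  [   0    2   -1  -21 ]
R3 <- R3 - (-3)*R1:  [   0   -4    7  -14 ]
R3 <- R3 - (-2)*R2:  [   0    0    5  -56 ]
Row echelon form:
[ 4  4   4  |   -7 ]
[ 0  2  -1  |  -21 ]
[ 0  0   5  |  -56 ]

REF = [4 4 4 -7; 0 2 -1 -21; 0 0 5 -56]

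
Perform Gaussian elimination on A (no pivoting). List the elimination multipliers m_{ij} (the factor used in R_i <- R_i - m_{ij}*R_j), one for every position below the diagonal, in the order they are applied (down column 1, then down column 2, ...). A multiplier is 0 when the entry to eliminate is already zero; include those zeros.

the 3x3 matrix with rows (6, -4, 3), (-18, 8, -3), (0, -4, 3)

multipliers: -3, 0, 1

Forward elimination:
R2 <- R2 - (-3)*R1:  [  0  -4   6 ]
R3: entry in column 1 is already 0 -> m_{31} = 0 (no row operation needed)
R3 <- R3 - (1)*R2:  [  0   0  -3 ]
Multipliers (in order of application): m_{21} = -3, m_{31} = 0, m_{32} = 1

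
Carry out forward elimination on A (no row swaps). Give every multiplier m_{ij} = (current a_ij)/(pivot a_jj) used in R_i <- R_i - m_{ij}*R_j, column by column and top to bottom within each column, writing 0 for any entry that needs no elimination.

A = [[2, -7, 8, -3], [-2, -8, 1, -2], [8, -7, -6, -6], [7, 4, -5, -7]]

Forward elimination:
R2 <- R2 - (-1)*R1:  [   0  -15    9   -5 ]
R3 <- R3 - (4)*R1:  [   0   21  -38    6 ]
R4 <- R4 - (7/2)*R1:  [    0  57/2   -33   7/2 ]
R3 <- R3 - (-7/5)*R2:  [      0       0  -127/5      -1 ]
R4 <- R4 - (-19/10)*R2:  [       0        0  -159/10       -6 ]
R4 <- R4 - (159/254)*R3:  [         0          0          0  -1365/254 ]
Multipliers (in order of application): m_{21} = -1, m_{31} = 4, m_{41} = 7/2, m_{32} = -7/5, m_{42} = -19/10, m_{43} = 159/254

multipliers: -1, 4, 7/2, -7/5, -19/10, 159/254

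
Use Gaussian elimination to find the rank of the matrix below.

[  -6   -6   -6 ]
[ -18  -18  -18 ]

Row reduction:
R2 <- R2 - (3)*R1:  [ 0  0  0 ]
Row echelon form:
[ -6  -6  -6 ]
[  0   0   0 ]
Nonzero rows / pivot columns: 1

rank(A) = 1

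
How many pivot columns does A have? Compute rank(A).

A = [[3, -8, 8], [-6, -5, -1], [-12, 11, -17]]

Row reduction:
R2 <- R2 - (-2)*R1:  [   0  -21   15 ]
R3 <- R3 - (-4)*R1:  [   0  -21   15 ]
R3 <- R3 - (1)*R2:  [ 0  0  0 ]
Row echelon form:
[ 3   -8   8 ]
[ 0  -21  15 ]
[ 0    0   0 ]
Nonzero rows / pivot columns: 2

rank(A) = 2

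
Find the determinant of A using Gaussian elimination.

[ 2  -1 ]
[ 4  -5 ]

Forward elimination:
R2 <- R2 - (2)*R1:  [  0  -3 ]
Upper-triangular form:
[ 2  -1 ]
[ 0  -3 ]
det(A) = (-1)^0 * (2) * (-3) = -6  (0 row swaps -> sign +1)

det(A) = -6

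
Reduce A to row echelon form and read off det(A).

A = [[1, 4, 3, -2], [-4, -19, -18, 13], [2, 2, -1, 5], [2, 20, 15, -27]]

Forward elimination:
R2 <- R2 - (-4)*R1:  [  0  -3  -6   5 ]
R3 <- R3 - (2)*R1:  [  0  -6  -7   9 ]
R4 <- R4 - (2)*R1:  [   0   12    9  -23 ]
R3 <- R3 - (2)*R2:  [  0   0   5  -1 ]
R4 <- R4 - (-4)*R2:  [   0    0  -15   -3 ]
R4 <- R4 - (-3)*R3:  [  0   0   0  -6 ]
Upper-triangular form:
[ 1   4   3  -2 ]
[ 0  -3  -6   5 ]
[ 0   0   5  -1 ]
[ 0   0   0  -6 ]
det(A) = (-1)^0 * (1) * (-3) * (5) * (-6) = 90  (0 row swaps -> sign +1)

det(A) = 90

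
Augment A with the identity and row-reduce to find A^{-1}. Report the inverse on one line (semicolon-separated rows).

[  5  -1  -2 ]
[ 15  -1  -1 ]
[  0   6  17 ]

inverse = [-11/20 1/4 -1/20; -51/4 17/4 -5/4; 9/2 -3/2 1/2]

Gauss-Jordan on [A | I]:
R1 <- (1/5)*R1:  [    1  -1/5  -2/5  |   1/5     0     0 ]
R2 <- R2 - (15)*R1:  [  0   2   5  |  -3   1   0 ]
R2 <- (1/2)*R2:  [    0     1   5/2  |  -3/2   1/2     0 ]
R1 <- R1 - (-1/5)*R2:  [     1      0   1/10  |  -1/10   1/10      0 ]
R3 <- R3 - (6)*R2:  [  0   0   2  |   9  -3   1 ]
R3 <- (1/2)*R3:  [    0     0     1  |   9/2  -3/2   1/2 ]
R1 <- R1 - (1/10)*R3:  [      1       0       0  |  -11/20     1/4   -1/20 ]
R2 <- R2 - (5/2)*R3:  [     0      1      0  |  -51/4   17/4   -5/4 ]
Right block of [I | A^{-1}] is the inverse:
[ -11/20   1/4  -1/20 ]
[  -51/4  17/4   -5/4 ]
[    9/2  -3/2    1/2 ]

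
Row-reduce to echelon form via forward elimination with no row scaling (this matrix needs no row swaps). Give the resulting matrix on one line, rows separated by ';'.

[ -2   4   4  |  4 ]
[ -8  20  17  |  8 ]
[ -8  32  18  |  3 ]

REF = [-2 4 4 4; 0 4 1 -8; 0 0 -2 19]

Forward elimination:
R2 <- R2 - (4)*R1:  [  0   4   1  -8 ]
R3 <- R3 - (4)*R1:  [   0   16    2  -13 ]
R3 <- R3 - (4)*R2:  [  0   0  -2  19 ]
Row echelon form:
[ -2  4   4  |   4 ]
[  0  4   1  |  -8 ]
[  0  0  -2  |  19 ]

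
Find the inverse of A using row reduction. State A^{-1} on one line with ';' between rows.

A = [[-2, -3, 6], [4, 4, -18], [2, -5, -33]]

inverse = [37/2 43/4 -5/2; -8 -9/2 1; 7/3 4/3 -1/3]

Gauss-Jordan on [A | I]:
R1 <- (1/-2)*R1:  [    1   3/2    -3  |  -1/2     0     0 ]
R2 <- R2 - (4)*R1:  [  0  -2  -6  |   2   1   0 ]
R3 <- R3 - (2)*R1:  [   0   -8  -27  |    1    0    1 ]
R2 <- (1/-2)*R2:  [    0     1     3  |    -1  -1/2     0 ]
R1 <- R1 - (3/2)*R2:  [     1      0  -15/2  |      1    3/4      0 ]
R3 <- R3 - (-8)*R2:  [  0   0  -3  |  -7  -4   1 ]
R3 <- (1/-3)*R3:  [    0     0     1  |   7/3   4/3  -1/3 ]
R1 <- R1 - (-15/2)*R3:  [    1     0     0  |  37/2  43/4  -5/2 ]
R2 <- R2 - (3)*R3:  [    0     1     0  |    -8  -9/2     1 ]
Right block of [I | A^{-1}] is the inverse:
[ 37/2  43/4  -5/2 ]
[   -8  -9/2     1 ]
[  7/3   4/3  -1/3 ]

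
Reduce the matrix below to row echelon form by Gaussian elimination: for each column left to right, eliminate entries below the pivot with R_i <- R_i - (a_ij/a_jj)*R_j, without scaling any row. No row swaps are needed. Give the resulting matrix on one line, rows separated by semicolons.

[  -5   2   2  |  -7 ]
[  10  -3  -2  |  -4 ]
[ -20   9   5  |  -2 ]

REF = [-5 2 2 -7; 0 1 2 -18; 0 0 -5 44]

Forward elimination:
R2 <- R2 - (-2)*R1:  [   0    1    2  -18 ]
R3 <- R3 - (4)*R1:  [  0   1  -3  26 ]
R3 <- R3 - (1)*R2:  [  0   0  -5  44 ]
Row echelon form:
[ -5  2   2  |   -7 ]
[  0  1   2  |  -18 ]
[  0  0  -5  |   44 ]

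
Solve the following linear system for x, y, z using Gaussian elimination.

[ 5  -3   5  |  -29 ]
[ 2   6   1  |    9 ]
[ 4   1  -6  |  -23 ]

(-5, 3, 1)

Forward elimination on [A|b]:
R2 <- R2 - (2/5)*R1:  [     0   36/5     -1  103/5 ]
R3 <- R3 - (4/5)*R1:  [    0  17/5   -10   1/5 ]
R3 <- R3 - (17/36)*R2:  [       0        0  -343/36  -343/36 ]
Row echelon form:
[ 5    -3        5  |      -29 ]
[ 0  36/5       -1  |    103/5 ]
[ 0     0  -343/36  |  -343/36 ]
Back-substitution:
z = (-343/36) / (-343/36) = 1
y = (103/5 - (-1)*(1)) / (36/5) = 3
x = (-29 - (-3)*(3) - (5)*(1)) / 5 = -5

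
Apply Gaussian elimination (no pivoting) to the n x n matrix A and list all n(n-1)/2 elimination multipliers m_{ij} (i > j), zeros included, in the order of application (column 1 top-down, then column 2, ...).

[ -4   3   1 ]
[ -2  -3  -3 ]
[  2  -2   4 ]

multipliers: 1/2, -1/2, 1/9

Forward elimination:
R2 <- R2 - (1/2)*R1:  [    0  -9/2  -7/2 ]
R3 <- R3 - (-1/2)*R1:  [    0  -1/2   9/2 ]
R3 <- R3 - (1/9)*R2:  [    0     0  44/9 ]
Multipliers (in order of application): m_{21} = 1/2, m_{31} = -1/2, m_{32} = 1/9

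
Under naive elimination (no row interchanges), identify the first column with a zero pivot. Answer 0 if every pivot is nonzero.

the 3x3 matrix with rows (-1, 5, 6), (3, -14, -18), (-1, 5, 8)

Naive forward elimination:
R2 <- R2 - (-3)*R1:  [ 0  1  0 ]
R3 <- R3 - (1)*R1:  [ 0  0  2 ]
All pivots nonzero; naive elimination completes without hitting a zero pivot.

first zero-pivot column = 0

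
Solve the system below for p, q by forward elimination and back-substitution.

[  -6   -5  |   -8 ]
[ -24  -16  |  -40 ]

(3, -2)

Forward elimination on [A|b]:
R2 <- R2 - (4)*R1:  [  0   4  -8 ]
Row echelon form:
[ -6  -5  |  -8 ]
[  0   4  |  -8 ]
Back-substitution:
q = (-8) / 4 = -2
p = (-8 - (-5)*(-2)) / -6 = 3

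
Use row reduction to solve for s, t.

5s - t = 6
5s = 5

(1, -1)

Forward elimination on [A|b]:
R2 <- R2 - (1)*R1:  [  0   1  -1 ]
Row echelon form:
[ 5  -1  |   6 ]
[ 0   1  |  -1 ]
Back-substitution:
t = (-1) / 1 = -1
s = (6 - (-1)*(-1)) / 5 = 1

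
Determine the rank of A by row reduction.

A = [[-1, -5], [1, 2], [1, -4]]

Row reduction:
R2 <- R2 - (-1)*R1:  [  0  -3 ]
R3 <- R3 - (-1)*R1:  [  0  -9 ]
R3 <- R3 - (3)*R2:  [ 0  0 ]
Row echelon form:
[ -1  -5 ]
[  0  -3 ]
[  0   0 ]
Nonzero rows / pivot columns: 2

rank(A) = 2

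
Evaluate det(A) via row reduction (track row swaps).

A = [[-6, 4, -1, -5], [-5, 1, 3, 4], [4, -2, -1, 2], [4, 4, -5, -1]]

Forward elimination:
R2 <- R2 - (5/6)*R1:  [    0  -7/3  23/6  49/6 ]
R3 <- R3 - (-2/3)*R1:  [    0   2/3  -5/3  -4/3 ]
R4 <- R4 - (-2/3)*R1:  [     0   20/3  -17/3  -13/3 ]
R3 <- R3 - (-2/7)*R2:  [    0     0  -4/7     1 ]
R4 <- R4 - (-20/7)*R2:  [    0     0  37/7    19 ]
R4 <- R4 - (-37/4)*R3:  [     0      0      0  113/4 ]
Upper-triangular form:
[ -6     4    -1     -5 ]
[  0  -7/3  23/6   49/6 ]
[  0     0  -4/7      1 ]
[  0     0     0  113/4 ]
det(A) = (-1)^0 * (-6) * (-7/3) * (-4/7) * (113/4) = -226  (0 row swaps -> sign +1)

det(A) = -226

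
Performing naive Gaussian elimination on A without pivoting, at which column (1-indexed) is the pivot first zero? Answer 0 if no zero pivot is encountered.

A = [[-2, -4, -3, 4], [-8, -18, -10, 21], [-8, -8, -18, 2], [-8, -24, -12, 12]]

Naive forward elimination:
R2 <- R2 - (4)*R1:  [  0  -2   2   5 ]
R3 <- R3 - (4)*R1:  [   0    8   -6  -14 ]
R4 <- R4 - (4)*R1:  [  0  -8   0  -4 ]
R3 <- R3 - (-4)*R2:  [ 0  0  2  6 ]
R4 <- R4 - (4)*R2:  [   0    0   -8  -24 ]
R4 <- R4 - (-4)*R3:  [ 0  0  0  0 ]
Matrix at this point:
[ -2  -4  -3  4 ]
[  0  -2   2  5 ]
[  0   0   2  6 ]
[  0   0   0  0 ]
Pivot entry (4,4) in the last row is zero and there are no rows below to swap with -> zero pivot in column 4 (A is singular).

first zero-pivot column = 4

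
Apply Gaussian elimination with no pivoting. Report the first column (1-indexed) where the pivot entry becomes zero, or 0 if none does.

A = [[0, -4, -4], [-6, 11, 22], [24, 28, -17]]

Naive forward elimination:
Pivot entry (1,1) is zero but row 2 has -6 in column 1 -> naive elimination stops; a row interchange (e.g. R1 <-> R2) would be required here.

first zero-pivot column = 1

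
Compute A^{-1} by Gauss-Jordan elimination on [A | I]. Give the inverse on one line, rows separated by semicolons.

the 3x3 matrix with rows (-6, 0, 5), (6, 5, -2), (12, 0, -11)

Gauss-Jordan on [A | I]:
R1 <- (1/-6)*R1:  [    1     0  -5/6  |  -1/6     0     0 ]
R2 <- R2 - (6)*R1:  [ 0  5  3  |  1  1  0 ]
R3 <- R3 - (12)*R1:  [  0   0  -1  |   2   0   1 ]
R2 <- (1/5)*R2:  [   0    1  3/5  |  1/5  1/5    0 ]
R3 <- (1/-1)*R3:  [  0   0   1  |  -2   0  -1 ]
R1 <- R1 - (-5/6)*R3:  [     1      0      0  |  -11/6      0   -5/6 ]
R2 <- R2 - (3/5)*R3:  [   0    1    0  |  7/5  1/5  3/5 ]
Right block of [I | A^{-1}] is the inverse:
[ -11/6    0  -5/6 ]
[   7/5  1/5   3/5 ]
[    -2    0    -1 ]

inverse = [-11/6 0 -5/6; 7/5 1/5 3/5; -2 0 -1]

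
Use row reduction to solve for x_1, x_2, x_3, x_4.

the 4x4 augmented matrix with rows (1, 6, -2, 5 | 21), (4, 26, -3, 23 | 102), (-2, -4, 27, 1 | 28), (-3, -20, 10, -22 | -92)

(4, -1, 1, 5)

Forward elimination on [A|b]:
R2 <- R2 - (4)*R1:  [  0   2   5   3  18 ]
R3 <- R3 - (-2)*R1:  [  0   8  23  11  70 ]
R4 <- R4 - (-3)*R1:  [   0   -2    4   -7  -29 ]
R3 <- R3 - (4)*R2:  [  0   0   3  -1  -2 ]
R4 <- R4 - (-1)*R2:  [   0    0    9   -4  -11 ]
R4 <- R4 - (3)*R3:  [  0   0   0  -1  -5 ]
Row echelon form:
[ 1  6  -2   5  |  21 ]
[ 0  2   5   3  |  18 ]
[ 0  0   3  -1  |  -2 ]
[ 0  0   0  -1  |  -5 ]
Back-substitution:
x_4 = (-5) / -1 = 5
x_3 = (-2 - (-1)*(5)) / 3 = 1
x_2 = (18 - (5)*(1) - (3)*(5)) / 2 = -1
x_1 = (21 - (6)*(-1) - (-2)*(1) - (5)*(5)) / 1 = 4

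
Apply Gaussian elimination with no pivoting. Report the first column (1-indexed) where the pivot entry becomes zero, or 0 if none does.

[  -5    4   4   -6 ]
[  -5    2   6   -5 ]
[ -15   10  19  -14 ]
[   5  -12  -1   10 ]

Naive forward elimination:
R2 <- R2 - (1)*R1:  [  0  -2   2   1 ]
R3 <- R3 - (3)*R1:  [  0  -2   7   4 ]
R4 <- R4 - (-1)*R1:  [  0  -8   3   4 ]
R3 <- R3 - (1)*R2:  [ 0  0  5  3 ]
R4 <- R4 - (4)*R2:  [  0   0  -5   0 ]
R4 <- R4 - (-1)*R3:  [ 0  0  0  3 ]
All pivots nonzero; naive elimination completes without hitting a zero pivot.

first zero-pivot column = 0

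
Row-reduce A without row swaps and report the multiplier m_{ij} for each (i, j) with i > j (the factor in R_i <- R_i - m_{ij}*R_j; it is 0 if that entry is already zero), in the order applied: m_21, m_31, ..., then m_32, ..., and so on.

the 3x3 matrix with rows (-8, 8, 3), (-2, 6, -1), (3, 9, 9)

multipliers: 1/4, -3/8, 3

Forward elimination:
R2 <- R2 - (1/4)*R1:  [    0     4  -7/4 ]
R3 <- R3 - (-3/8)*R1:  [    0    12  81/8 ]
R3 <- R3 - (3)*R2:  [     0      0  123/8 ]
Multipliers (in order of application): m_{21} = 1/4, m_{31} = -3/8, m_{32} = 3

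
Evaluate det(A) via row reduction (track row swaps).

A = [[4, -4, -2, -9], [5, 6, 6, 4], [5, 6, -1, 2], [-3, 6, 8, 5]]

det(A) = 2188

Forward elimination:
R2 <- R2 - (5/4)*R1:  [    0    11  17/2  61/4 ]
R3 <- R3 - (5/4)*R1:  [    0    11   3/2  53/4 ]
R4 <- R4 - (-3/4)*R1:  [    0     3  13/2  -7/4 ]
R3 <- R3 - (1)*R2:  [  0   0  -7  -2 ]
R4 <- R4 - (3/11)*R2:  [      0       0   46/11  -65/11 ]
R4 <- R4 - (-46/77)*R3:  [       0        0        0  -547/77 ]
Upper-triangular form:
[ 4  -4    -2       -9 ]
[ 0  11  17/2     61/4 ]
[ 0   0    -7       -2 ]
[ 0   0     0  -547/77 ]
det(A) = (-1)^0 * (4) * (11) * (-7) * (-547/77) = 2188  (0 row swaps -> sign +1)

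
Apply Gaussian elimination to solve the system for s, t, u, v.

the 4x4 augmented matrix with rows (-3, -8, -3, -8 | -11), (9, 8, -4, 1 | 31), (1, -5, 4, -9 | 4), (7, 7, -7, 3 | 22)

Forward elimination on [A|b]:
R2 <- R2 - (-3)*R1:  [   0  -16  -13  -23   -2 ]
R3 <- R3 - (-1/3)*R1:  [     0  -23/3      3  -35/3    1/3 ]
R4 <- R4 - (-7/3)*R1:  [     0  -35/3    -14  -47/3  -11/3 ]
R3 <- R3 - (23/48)*R2:  [      0       0  443/48  -31/48   31/24 ]
R4 <- R4 - (35/48)*R2:  [       0        0  -217/48    53/48   -53/24 ]
R4 <- R4 - (-217/443)*R3:  [        0         0         0   349/443  -698/443 ]
Row echelon form:
[ -3   -8      -3       -8  |       -11 ]
[  0  -16     -13      -23  |        -2 ]
[  0    0  443/48   -31/48  |     31/24 ]
[  0    0       0  349/443  |  -698/443 ]
Back-substitution:
v = (-698/443) / (349/443) = -2
u = (31/24 - (-31/48)*(-2)) / (443/48) = 0
t = (-2 - (-13)*(0) - (-23)*(-2)) / -16 = 3
s = (-11 - (-8)*(3) - (-3)*(0) - (-8)*(-2)) / -3 = 1

(1, 3, 0, -2)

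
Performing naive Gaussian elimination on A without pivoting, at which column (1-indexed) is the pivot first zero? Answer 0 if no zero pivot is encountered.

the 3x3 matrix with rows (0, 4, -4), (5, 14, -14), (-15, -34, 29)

Naive forward elimination:
Pivot entry (1,1) is zero but row 2 has 5 in column 1 -> naive elimination stops; a row interchange (e.g. R1 <-> R2) would be required here.

first zero-pivot column = 1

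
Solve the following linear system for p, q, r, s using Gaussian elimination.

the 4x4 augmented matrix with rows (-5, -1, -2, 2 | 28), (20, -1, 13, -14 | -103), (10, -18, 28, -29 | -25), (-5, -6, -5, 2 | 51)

Forward elimination on [A|b]:
R2 <- R2 - (-4)*R1:  [  0  -5   5  -6   9 ]
R3 <- R3 - (-2)*R1:  [   0  -20   24  -25   31 ]
R4 <- R4 - (1)*R1:  [  0  -5  -3   0  23 ]
R3 <- R3 - (4)*R2:  [  0   0   4  -1  -5 ]
R4 <- R4 - (1)*R2:  [  0   0  -8   6  14 ]
R4 <- R4 - (-2)*R3:  [ 0  0  0  4  4 ]
Row echelon form:
[ -5  -1  -2   2  |  28 ]
[  0  -5   5  -6  |   9 ]
[  0   0   4  -1  |  -5 ]
[  0   0   0   4  |   4 ]
Back-substitution:
s = (4) / 4 = 1
r = (-5 - (-1)*(1)) / 4 = -1
q = (9 - (5)*(-1) - (-6)*(1)) / -5 = -4
p = (28 - (-1)*(-4) - (-2)*(-1) - (2)*(1)) / -5 = -4

(-4, -4, -1, 1)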